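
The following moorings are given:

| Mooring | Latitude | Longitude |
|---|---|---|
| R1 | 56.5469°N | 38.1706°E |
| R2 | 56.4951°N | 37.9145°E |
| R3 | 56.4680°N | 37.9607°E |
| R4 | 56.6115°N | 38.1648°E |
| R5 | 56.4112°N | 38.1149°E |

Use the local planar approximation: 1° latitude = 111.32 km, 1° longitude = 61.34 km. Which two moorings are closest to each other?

Pairwise distances:
R1–R2: 16.7341 km
R1–R3: 15.5858 km
R1–R4: 7.2001 km
R1–R5: 15.4877 km
R2–R3: 4.1391 km
R2–R4: 20.0905 km
R2–R5: 15.4382 km
R3–R4: 20.2958 km
R3–R5: 11.3774 km
R4–R5: 22.5065 km
Closest pair: R2–R3 at 4.1391 km.

R2 and R3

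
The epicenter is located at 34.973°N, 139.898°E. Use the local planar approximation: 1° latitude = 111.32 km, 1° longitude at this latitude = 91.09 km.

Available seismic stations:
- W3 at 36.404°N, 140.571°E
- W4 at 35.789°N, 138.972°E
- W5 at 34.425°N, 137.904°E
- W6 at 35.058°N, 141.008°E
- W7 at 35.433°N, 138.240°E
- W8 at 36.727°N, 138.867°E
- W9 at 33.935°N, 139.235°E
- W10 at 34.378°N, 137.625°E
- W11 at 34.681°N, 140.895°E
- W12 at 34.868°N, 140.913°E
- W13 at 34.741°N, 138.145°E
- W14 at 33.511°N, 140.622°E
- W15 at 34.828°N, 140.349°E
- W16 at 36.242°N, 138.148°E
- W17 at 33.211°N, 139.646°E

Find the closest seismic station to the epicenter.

W15

Distances from 34.973°N, 139.898°E:
W3: √((1.431·111.32)² + (0.673·91.09)²) = √(25376.14591 + 3758.12769) = 170.688 km
W4: √((0.816·111.32)² + (-0.926·91.09)²) = √(8251.38237 + 7114.81116) = 123.960 km
W5: √((-0.548·111.32)² + (-1.994·91.09)²) = √(3721.40993 + 32990.71379) = 191.604 km
W6: √((0.085·111.32)² + (1.110·91.09)²) = √(89.53323 + 10223.21188) = 101.552 km
W7: √((0.460·111.32)² + (-1.658·91.09)²) = √(2622.17733 + 22809.22118) = 159.472 km
W8: √((1.754·111.32)² + (-1.031·91.09)²) = √(38124.62437 + 8819.79995) = 216.667 km
W9: √((-1.038·111.32)² + (-0.663·91.09)²) = √(13351.83948 + 3647.27459) = 130.381 km
W10: √((-0.595·111.32)² + (-2.273·91.09)²) = √(4387.12821 + 42868.69624) = 217.384 km
W11: √((-0.292·111.32)² + (0.997·91.09)²) = √(1056.60363 + 8247.67845) = 96.459 km
W12: √((-0.105·111.32)² + (1.015·91.09)²) = √(136.62337 + 8548.17666) = 93.192 km
W13: √((-0.232·111.32)² + (-1.753·91.09)²) = √(666.99467 + 25497.94831) = 161.756 km
W14: √((-1.462·111.32)² + (0.724·91.09)²) = √(26487.51042 + 4349.29170) = 175.604 km
W15: √((-0.145·111.32)² + (0.451·91.09)²) = √(260.54479 + 1687.69704) = 44.139 km
W16: √((1.269·111.32)² + (-1.750·91.09)²) = √(19955.82283 + 25410.75106) = 212.994 km
W17: √((-1.762·111.32)² + (-0.252·91.09)²) = √(38473.19055 + 526.91733) = 197.484 km
Minimum: W15 at 44.139 km.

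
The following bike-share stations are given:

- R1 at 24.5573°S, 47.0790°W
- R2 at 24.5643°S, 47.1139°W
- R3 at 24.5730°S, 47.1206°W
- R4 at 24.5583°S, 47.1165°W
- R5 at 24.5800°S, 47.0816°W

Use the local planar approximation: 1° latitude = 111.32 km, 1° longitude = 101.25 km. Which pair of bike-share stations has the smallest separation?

Pairwise distances:
R1–R2: 3.6185 km
R1–R3: 4.5602 km
R1–R4: 3.7985 km
R1–R5: 2.5406 km
R2–R3: 1.1824 km
R2–R4: 0.7179 km
R2–R5: 3.7081 km
R3–R4: 1.6882 km
R3–R5: 4.0249 km
R4–R5: 4.2804 km
Closest pair: R2–R4 at 0.7179 km.

R2 and R4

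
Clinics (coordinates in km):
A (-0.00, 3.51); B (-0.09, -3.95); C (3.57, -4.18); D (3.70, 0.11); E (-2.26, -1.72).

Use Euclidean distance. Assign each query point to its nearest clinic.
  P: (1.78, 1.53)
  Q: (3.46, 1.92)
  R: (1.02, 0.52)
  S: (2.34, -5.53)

P at (1.78, 1.53):
  A: √((-1.78)² + (1.98)²) = √(3.168400 + 3.920400) = 2.6625 km
  B: √((-1.87)² + (-5.48)²) = √(3.496900 + 30.030400) = 5.7903 km
  C: √((1.79)² + (-5.71)²) = √(3.204100 + 32.604100) = 5.9840 km
  D: √((1.92)² + (-1.42)²) = √(3.686400 + 2.016400) = 2.3881 km
  E: √((-4.04)² + (-3.25)²) = √(16.321600 + 10.562500) = 5.1850 km
  → nearest: D (2.3881 km)
Q at (3.46, 1.92):
  A: √((-3.46)² + (1.59)²) = √(11.971600 + 2.528100) = 3.8078 km
  B: √((-3.55)² + (-5.87)²) = √(12.602500 + 34.456900) = 6.8600 km
  C: √((0.11)² + (-6.10)²) = √(0.012100 + 37.210000) = 6.1010 km
  D: √((0.24)² + (-1.81)²) = √(0.057600 + 3.276100) = 1.8258 km
  E: √((-5.72)² + (-3.64)²) = √(32.718400 + 13.249600) = 6.7800 km
  → nearest: D (1.8258 km)
R at (1.02, 0.52):
  A: √((-1.02)² + (2.99)²) = √(1.040400 + 8.940100) = 3.1592 km
  B: √((-1.11)² + (-4.47)²) = √(1.232100 + 19.980900) = 4.6058 km
  C: √((2.55)² + (-4.70)²) = √(6.502500 + 22.090000) = 5.3472 km
  D: √((2.68)² + (-0.41)²) = √(7.182400 + 0.168100) = 2.7112 km
  E: √((-3.28)² + (-2.24)²) = √(10.758400 + 5.017600) = 3.9719 km
  → nearest: D (2.7112 km)
S at (2.34, -5.53):
  A: √((-2.34)² + (9.04)²) = √(5.475600 + 81.721600) = 9.3379 km
  B: √((-2.43)² + (1.58)²) = √(5.904900 + 2.496400) = 2.8985 km
  C: √((1.23)² + (1.35)²) = √(1.512900 + 1.822500) = 1.8263 km
  D: √((1.36)² + (5.64)²) = √(1.849600 + 31.809600) = 5.8017 km
  E: √((-4.60)² + (3.81)²) = √(21.160000 + 14.516100) = 5.9729 km
  → nearest: C (1.8263 km)

P→D; Q→D; R→D; S→C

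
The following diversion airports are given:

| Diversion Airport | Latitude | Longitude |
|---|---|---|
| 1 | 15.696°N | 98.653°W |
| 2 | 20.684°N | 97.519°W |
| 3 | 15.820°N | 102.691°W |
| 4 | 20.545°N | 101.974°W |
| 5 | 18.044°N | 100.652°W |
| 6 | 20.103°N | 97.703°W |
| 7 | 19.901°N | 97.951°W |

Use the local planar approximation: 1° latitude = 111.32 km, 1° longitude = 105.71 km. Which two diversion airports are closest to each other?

Pairwise distances:
1–2: √((4.988·111.32)² + (1.134·105.71)²) = √(308318.28738 + 14370.04919) = 568.057 km
1–3: √((0.124·111.32)² + (-4.038·105.71)²) = √(190.54158 + 182206.88137) = 427.080 km
1–4: √((4.849·111.32)² + (-3.321·105.71)²) = √(291373.97821 + 123245.16678) = 643.909 km
1–5: √((2.348·111.32)² + (-1.999·105.71)²) = √(68319.16983 + 44653.72916) = 336.114 km
1–6: √((4.407·111.32)² + (0.950·105.71)²) = √(240675.84005 + 10085.08020) = 500.760 km
1–7: √((4.205·111.32)² + (0.702·105.71)²) = √(219118.17172 + 5506.88960) = 473.946 km
2–3: √((-4.864·111.32)² + (-5.172·105.71)²) = √(293179.45140 + 298916.01104) = 769.477 km
2–4: √((-0.139·111.32)² + (-4.455·105.71)²) = √(239.42858 + 221782.64694) = 471.192 km
2–5: √((-2.640·111.32)² + (-3.133·105.71)²) = √(86368.27567 + 109686.43854) = 442.781 km
2–6: √((-0.581·111.32)² + (-0.184·105.71)²) = √(4183.10398 + 378.32740) = 67.538 km
2–7: √((-0.783·111.32)² + (-0.432·105.71)²) = √(7597.48619 + 2085.44932) = 98.402 km
3–4: √((4.725·111.32)² + (0.717·105.71)²) = √(276662.32417 + 5744.74105) = 531.420 km
3–5: √((2.224·111.32)² + (2.039·105.71)²) = √(61293.71733 + 46458.65121) = 328.257 km
3–6: √((4.283·111.32)² + (4.988·105.71)²) = √(227322.56309 + 278025.75915) = 710.879 km
3–7: √((4.081·111.32)² + (4.740·105.71)²) = √(206385.69152 + 251066.53508) = 676.352 km
4–5: √((-2.501·111.32)² + (1.322·105.71)²) = √(77512.86310 + 19529.67679) = 311.517 km
4–6: √((-0.442·111.32)² + (4.271·105.71)²) = √(2420.97851 + 203840.88139) = 454.161 km
4–7: √((-0.644·111.32)² + (4.023·105.71)²) = √(5139.46757 + 180855.70412) = 431.272 km
5–6: √((2.059·111.32)² + (2.949·105.71)²) = √(52536.25225 + 97181.07319) = 386.933 km
5–7: √((1.857·111.32)² + (2.701·105.71)²) = √(42733.67107 + 81523.21793) = 352.501 km
6–7: √((-0.202·111.32)² + (-0.248·105.71)²) = √(505.64898 + 687.28285) = 34.539 km
Closest pair: 6–7 at 34.539 km.

6 and 7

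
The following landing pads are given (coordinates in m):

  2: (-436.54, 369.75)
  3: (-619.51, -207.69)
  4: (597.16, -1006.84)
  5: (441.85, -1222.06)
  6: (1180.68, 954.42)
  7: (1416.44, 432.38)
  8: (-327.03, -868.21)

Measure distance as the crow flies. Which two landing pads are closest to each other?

Pairwise distances:
2–3: 605.74 m
2–4: 1721.49 m
2–5: 1818.08 m
2–6: 1719.66 m
2–7: 1854.04 m
2–8: 1242.79 m
3–4: 1455.65 m
3–5: 1468.14 m
3–6: 2142.70 m
3–7: 2134.19 m
3–8: 722.38 m
4–5: 265.41 m
4–6: 2046.22 m
4–7: 1656.07 m
4–8: 934.53 m
5–6: 2298.46 m
5–7: 1920.16 m
5–8: 846.40 m
6–7: 572.81 m
6–8: 2365.41 m
7–8: 2175.14 m
Closest pair: 4–5 at 265.41 m.

4 and 5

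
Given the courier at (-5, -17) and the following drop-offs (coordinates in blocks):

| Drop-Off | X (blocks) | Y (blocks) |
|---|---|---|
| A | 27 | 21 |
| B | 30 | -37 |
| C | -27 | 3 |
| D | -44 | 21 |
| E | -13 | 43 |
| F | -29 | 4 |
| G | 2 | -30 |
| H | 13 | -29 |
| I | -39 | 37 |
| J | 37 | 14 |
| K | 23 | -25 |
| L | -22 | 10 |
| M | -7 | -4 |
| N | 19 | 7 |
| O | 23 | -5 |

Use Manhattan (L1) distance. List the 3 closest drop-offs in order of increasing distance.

Distances from (-5, -17):
A: 70 blocks
B: 55 blocks
C: 42 blocks
D: 77 blocks
E: 68 blocks
F: 45 blocks
G: 20 blocks
H: 30 blocks
I: 88 blocks
J: 73 blocks
K: 36 blocks
L: 44 blocks
M: 15 blocks
N: 48 blocks
O: 40 blocks
Sorted: M (15 blocks) < G (20 blocks) < H (30 blocks) < K (36 blocks) < O (40 blocks) < …

M, G, H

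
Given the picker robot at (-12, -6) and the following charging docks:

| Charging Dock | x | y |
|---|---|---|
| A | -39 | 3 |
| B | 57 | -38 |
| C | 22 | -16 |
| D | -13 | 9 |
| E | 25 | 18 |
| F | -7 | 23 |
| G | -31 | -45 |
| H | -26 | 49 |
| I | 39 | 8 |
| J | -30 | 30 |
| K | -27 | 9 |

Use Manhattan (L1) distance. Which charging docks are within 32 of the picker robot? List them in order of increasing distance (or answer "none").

D, K

Distances from (-12, -6):
A: 36
B: 101
C: 44
D: 16
E: 61
F: 34
G: 58
H: 69
I: 65
J: 54
K: 30
Threshold 32: D (16), K (30) are within range.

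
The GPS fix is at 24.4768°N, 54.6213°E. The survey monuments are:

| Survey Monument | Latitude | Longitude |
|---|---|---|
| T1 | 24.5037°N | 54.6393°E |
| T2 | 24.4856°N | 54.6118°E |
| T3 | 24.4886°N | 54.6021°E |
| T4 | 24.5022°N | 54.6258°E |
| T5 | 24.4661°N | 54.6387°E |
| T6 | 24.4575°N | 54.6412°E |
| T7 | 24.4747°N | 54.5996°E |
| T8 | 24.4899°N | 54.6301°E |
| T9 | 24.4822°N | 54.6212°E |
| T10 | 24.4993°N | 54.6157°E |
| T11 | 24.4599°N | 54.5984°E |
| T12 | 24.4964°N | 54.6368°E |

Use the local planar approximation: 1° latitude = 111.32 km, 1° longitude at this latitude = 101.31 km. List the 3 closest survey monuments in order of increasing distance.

Distances from 24.4768°N, 54.6213°E:
T1: √((0.0269·111.32)² + (0.0180·101.31)²) = √(8.967078 + 3.325444) = 3.5061 km
T2: √((0.0088·111.32)² + (-0.0095·101.31)²) = √(0.959648 + 0.926300) = 1.3733 km
T3: √((0.0118·111.32)² + (-0.0192·101.31)²) = √(1.725482 + 3.783616) = 2.3471 km
T4: √((0.0254·111.32)² + (0.0045·101.31)²) = √(7.994915 + 0.207840) = 2.8640 km
T5: √((-0.0107·111.32)² + (0.0174·101.31)²) = √(1.418776 + 3.107443) = 2.1275 km
T6: √((-0.0193·111.32)² + (0.0199·101.31)²) = √(4.615949 + 4.064534) = 2.9463 km
T7: √((-0.0021·111.32)² + (-0.0217·101.31)²) = √(0.054649 + 4.833081) = 2.2108 km
T8: √((0.0131·111.32)² + (0.0088·101.31)²) = √(2.126616 + 0.794822) = 1.7092 km
T9: √((0.0054·111.32)² + (-0.0001·101.31)²) = √(0.361355 + 0.000103) = 0.6012 km
T10: √((0.0225·111.32)² + (-0.0056·101.31)²) = √(6.273522 + 0.321870) = 2.5681 km
T11: √((-0.0169·111.32)² + (-0.0229·101.31)²) = √(3.539320 + 5.382395) = 2.9869 km
T12: √((0.0196·111.32)² + (0.0155·101.31)²) = √(4.760565 + 2.465858) = 2.6882 km
Sorted: T9 (0.6012 km) < T2 (1.3733 km) < T8 (1.7092 km) < T5 (2.1275 km) < T7 (2.2108 km) < …

T9, T2, T8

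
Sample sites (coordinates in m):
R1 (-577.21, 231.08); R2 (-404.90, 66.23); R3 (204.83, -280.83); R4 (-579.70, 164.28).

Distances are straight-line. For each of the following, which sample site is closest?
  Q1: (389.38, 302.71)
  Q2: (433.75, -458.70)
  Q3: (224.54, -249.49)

Q1 at (389.38, 302.71):
  R1: √((-966.59)² + (-71.63)²) = √(934296.2281 + 5130.8569) = 969.24 m
  R2: √((-794.28)² + (-236.48)²) = √(630880.7184 + 55922.7904) = 828.74 m
  R3: √((-184.55)² + (-583.54)²) = √(34058.7025 + 340518.9316) = 612.03 m
  R4: √((-969.08)² + (-138.43)²) = √(939116.0464 + 19162.8649) = 978.92 m
  → nearest: R3 (612.03 m)
Q2 at (433.75, -458.70):
  R1: √((-1010.96)² + (689.78)²) = √(1022040.1216 + 475796.4484) = 1223.86 m
  R2: √((-838.65)² + (524.93)²) = √(703333.8225 + 275551.5049) = 989.39 m
  R3: √((-228.92)² + (177.87)²) = √(52404.3664 + 31637.7369) = 289.90 m
  R4: √((-1013.45)² + (622.98)²) = √(1027080.9025 + 388104.0804) = 1189.62 m
  → nearest: R3 (289.90 m)
Q3 at (224.54, -249.49):
  R1: √((-801.75)² + (480.57)²) = √(642803.0625 + 230947.5249) = 934.75 m
  R2: √((-629.44)² + (315.72)²) = √(396194.7136 + 99679.1184) = 704.18 m
  R3: √((-19.71)² + (-31.34)²) = √(388.4841 + 982.1956) = 37.02 m
  R4: √((-804.24)² + (413.77)²) = √(646801.9776 + 171205.6129) = 904.44 m
  → nearest: R3 (37.02 m)

Q1→R3; Q2→R3; Q3→R3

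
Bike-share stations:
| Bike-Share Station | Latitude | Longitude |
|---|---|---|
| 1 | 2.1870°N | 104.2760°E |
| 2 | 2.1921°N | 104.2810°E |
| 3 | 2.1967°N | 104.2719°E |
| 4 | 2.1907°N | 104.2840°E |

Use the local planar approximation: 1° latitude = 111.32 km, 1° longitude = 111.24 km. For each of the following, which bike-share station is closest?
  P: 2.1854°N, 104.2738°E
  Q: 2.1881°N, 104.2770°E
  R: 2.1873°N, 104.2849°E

P→1; Q→1; R→4

P at 2.1854°N, 104.2738°E:
  1: 0.3027 km
  2: 1.0944 km
  3: 1.2755 km
  4: 1.2789 km
  → nearest: 1 (0.3027 km)
Q at 2.1881°N, 104.2770°E:
  1: 0.1654 km
  2: 0.6295 km
  3: 1.1128 km
  4: 0.8307 km
  → nearest: 1 (0.1654 km)
R at 2.1873°N, 104.2849°E:
  1: 0.9906 km
  2: 0.6883 km
  3: 1.7850 km
  4: 0.3915 km
  → nearest: 4 (0.3915 km)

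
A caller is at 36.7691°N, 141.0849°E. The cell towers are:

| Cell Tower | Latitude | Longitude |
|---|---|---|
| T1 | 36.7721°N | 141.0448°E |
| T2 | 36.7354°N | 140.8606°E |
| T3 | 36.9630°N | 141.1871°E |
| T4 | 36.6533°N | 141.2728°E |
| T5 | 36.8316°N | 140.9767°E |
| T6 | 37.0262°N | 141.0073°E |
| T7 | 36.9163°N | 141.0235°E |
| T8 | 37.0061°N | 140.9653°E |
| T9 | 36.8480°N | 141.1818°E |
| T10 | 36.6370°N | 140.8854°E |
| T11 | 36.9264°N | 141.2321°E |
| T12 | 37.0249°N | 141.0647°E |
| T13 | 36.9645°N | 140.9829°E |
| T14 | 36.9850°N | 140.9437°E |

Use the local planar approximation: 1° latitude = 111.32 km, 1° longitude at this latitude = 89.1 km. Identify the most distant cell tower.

T6

Distances from 36.7691°N, 141.0849°E:
T1: 3.5885 km
T2: 20.3342 km
T3: 23.4271 km
T4: 21.1297 km
T5: 11.8890 km
T6: 29.4437 km
T7: 17.2754 km
T8: 28.4537 km
T9: 12.3161 km
T10: 23.0698 km
T11: 21.8778 km
T12: 28.5325 km
T13: 23.5742 km
T14: 27.1277 km
Maximum: T6 at 29.4437 km.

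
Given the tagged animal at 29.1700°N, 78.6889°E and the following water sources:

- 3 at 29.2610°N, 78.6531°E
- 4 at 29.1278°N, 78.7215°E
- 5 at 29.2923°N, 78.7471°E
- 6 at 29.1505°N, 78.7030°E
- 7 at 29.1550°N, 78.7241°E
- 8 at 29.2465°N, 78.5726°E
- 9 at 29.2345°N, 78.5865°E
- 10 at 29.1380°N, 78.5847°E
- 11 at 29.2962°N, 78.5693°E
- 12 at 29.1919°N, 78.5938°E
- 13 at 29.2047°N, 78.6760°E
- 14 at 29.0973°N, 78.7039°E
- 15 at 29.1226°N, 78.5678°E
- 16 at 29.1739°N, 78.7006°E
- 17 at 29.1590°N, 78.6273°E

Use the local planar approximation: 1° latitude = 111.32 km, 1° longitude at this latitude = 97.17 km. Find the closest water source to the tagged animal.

Distances from 29.1700°N, 78.6889°E:
3: √((0.0910·111.32)² + (-0.0358·97.17)²) = √(102.619331 + 12.101256) = 10.7108 km
4: √((-0.0422·111.32)² + (0.0326·97.17)²) = √(22.068423 + 10.034589) = 5.6660 km
5: √((0.1223·111.32)² + (0.0582·97.17)²) = √(185.352868 + 31.982350) = 14.7423 km
6: √((-0.0195·111.32)² + (0.0141·97.17)²) = √(4.712112 + 1.877166) = 2.5670 km
7: √((-0.0150·111.32)² + (0.0352·97.17)²) = √(2.788232 + 11.699027) = 3.8062 km
8: √((0.0765·111.32)² + (-0.1163·97.17)²) = √(72.521915 + 127.709685) = 14.1503 km
9: √((0.0645·111.32)² + (-0.1024·97.17)²) = √(51.554410 + 99.006639) = 12.2703 km
10: √((-0.0320·111.32)² + (-0.1042·97.17)²) = √(12.689554 + 102.517934) = 10.7335 km
11: √((0.1262·111.32)² + (-0.1196·97.17)²) = √(197.362712 + 135.060006) = 18.2325 km
12: √((0.0219·111.32)² + (-0.0951·97.17)²) = √(5.943395 + 85.393623) = 9.5570 km
13: √((0.0347·111.32)² + (-0.0129·97.17)²) = √(14.921255 + 1.571245) = 4.0611 km
14: √((-0.0727·111.32)² + (0.0150·97.17)²) = √(65.496066 + 2.124452) = 8.2232 km
15: √((-0.0474·111.32)² + (-0.1211·97.17)²) = √(27.842170 + 138.469043) = 12.8962 km
16: √((0.0039·111.32)² + (0.0117·97.17)²) = √(0.188484 + 1.292517) = 1.2170 km
17: √((-0.0110·111.32)² + (-0.0616·97.17)²) = √(1.499449 + 35.828269) = 6.1096 km
Minimum: 16 at 1.2170 km.

16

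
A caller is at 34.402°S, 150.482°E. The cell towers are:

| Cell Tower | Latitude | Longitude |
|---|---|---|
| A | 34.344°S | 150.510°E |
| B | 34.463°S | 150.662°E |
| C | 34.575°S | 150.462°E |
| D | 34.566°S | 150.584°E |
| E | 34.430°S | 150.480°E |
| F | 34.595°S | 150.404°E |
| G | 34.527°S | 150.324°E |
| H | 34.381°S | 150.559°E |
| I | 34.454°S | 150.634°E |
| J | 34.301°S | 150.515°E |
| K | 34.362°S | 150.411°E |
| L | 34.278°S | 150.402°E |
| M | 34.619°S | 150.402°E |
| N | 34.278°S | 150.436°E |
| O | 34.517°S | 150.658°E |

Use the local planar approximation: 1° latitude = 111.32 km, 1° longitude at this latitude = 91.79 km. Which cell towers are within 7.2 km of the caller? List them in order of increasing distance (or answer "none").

Distances from 34.402°S, 150.482°E:
A: √((0.058·111.32)² + (0.028·91.79)²) = √(41.68717 + 6.60552) = 6.949 km
B: √((-0.061·111.32)² + (0.180·91.79)²) = √(46.11116 + 272.98309) = 17.863 km
C: √((-0.173·111.32)² + (-0.020·91.79)²) = √(370.88443 + 3.37016) = 19.346 km
D: √((-0.164·111.32)² + (0.102·91.79)²) = √(333.29906 + 87.65790) = 20.517 km
E: √((-0.028·111.32)² + (-0.002·91.79)²) = √(9.71544 + 0.03370) = 3.122 km
F: √((-0.193·111.32)² + (-0.078·91.79)²) = √(461.59491 + 51.26016) = 22.646 km
G: √((-0.125·111.32)² + (-0.158·91.79)²) = √(193.62722 + 210.33179) = 20.099 km
H: √((0.021·111.32)² + (0.077·91.79)²) = √(5.46493 + 49.95422) = 7.444 km
I: √((-0.052·111.32)² + (0.152·91.79)²) = √(33.50835 + 194.66054) = 15.105 km
J: √((0.101·111.32)² + (0.033·91.79)²) = √(126.41224 + 9.17527) = 11.644 km
K: √((0.040·111.32)² + (-0.071·91.79)²) = √(19.82743 + 42.47246) = 7.893 km
L: √((0.124·111.32)² + (-0.080·91.79)²) = √(190.54158 + 53.92259) = 15.635 km
M: √((-0.217·111.32)² + (-0.080·91.79)²) = √(583.53359 + 53.92259) = 25.248 km
N: √((0.124·111.32)² + (-0.046·91.79)²) = √(190.54158 + 17.82816) = 14.435 km
O: √((-0.115·111.32)² + (0.176·91.79)²) = √(163.88608 + 260.98532) = 20.612 km
Threshold 7.2 km: E (3.122 km), A (6.949 km) are within range.

E, A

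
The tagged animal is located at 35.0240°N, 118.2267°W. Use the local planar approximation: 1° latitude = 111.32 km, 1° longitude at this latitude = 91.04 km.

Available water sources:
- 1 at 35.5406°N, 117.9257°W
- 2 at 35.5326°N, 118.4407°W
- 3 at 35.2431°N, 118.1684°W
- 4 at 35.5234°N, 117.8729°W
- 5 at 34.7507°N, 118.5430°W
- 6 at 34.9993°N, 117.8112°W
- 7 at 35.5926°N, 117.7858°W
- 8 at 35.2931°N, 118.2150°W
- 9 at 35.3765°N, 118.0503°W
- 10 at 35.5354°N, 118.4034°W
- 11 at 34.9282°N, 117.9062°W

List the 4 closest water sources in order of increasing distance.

3, 8, 11, 6

Distances from 35.0240°N, 118.2267°W:
1: 63.7031 km
2: 59.8757 km
3: 24.9610 km
4: 64.2502 km
5: 41.8905 km
6: 37.9269 km
7: 74.9509 km
8: 29.9751 km
9: 42.3994 km
10: 59.1583 km
11: 31.0661 km
Sorted: 3 (24.9610 km) < 8 (29.9751 km) < 11 (31.0661 km) < 6 (37.9269 km) < 5 (41.8905 km) < 9 (42.3994 km) < …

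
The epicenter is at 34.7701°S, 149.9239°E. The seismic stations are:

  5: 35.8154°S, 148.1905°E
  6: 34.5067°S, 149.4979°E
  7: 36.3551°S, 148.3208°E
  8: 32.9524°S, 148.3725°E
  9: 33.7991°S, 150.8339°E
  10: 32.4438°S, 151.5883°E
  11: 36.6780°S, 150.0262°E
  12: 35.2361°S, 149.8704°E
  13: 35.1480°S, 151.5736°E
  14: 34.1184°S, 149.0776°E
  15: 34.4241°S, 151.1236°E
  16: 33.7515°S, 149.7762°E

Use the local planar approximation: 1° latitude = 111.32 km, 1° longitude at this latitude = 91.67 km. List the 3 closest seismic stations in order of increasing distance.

Distances from 34.7701°S, 149.9239°E:
5: 196.9512 km
6: 48.8342 km
7: 229.6257 km
8: 247.3250 km
9: 136.5381 km
10: 300.5686 km
11: 212.5944 km
12: 52.1064 km
13: 156.9701 km
14: 106.2159 km
15: 116.5263 km
16: 114.1961 km
Sorted: 6 (48.8342 km) < 12 (52.1064 km) < 14 (106.2159 km) < 16 (114.1961 km) < 15 (116.5263 km) < …

6, 12, 14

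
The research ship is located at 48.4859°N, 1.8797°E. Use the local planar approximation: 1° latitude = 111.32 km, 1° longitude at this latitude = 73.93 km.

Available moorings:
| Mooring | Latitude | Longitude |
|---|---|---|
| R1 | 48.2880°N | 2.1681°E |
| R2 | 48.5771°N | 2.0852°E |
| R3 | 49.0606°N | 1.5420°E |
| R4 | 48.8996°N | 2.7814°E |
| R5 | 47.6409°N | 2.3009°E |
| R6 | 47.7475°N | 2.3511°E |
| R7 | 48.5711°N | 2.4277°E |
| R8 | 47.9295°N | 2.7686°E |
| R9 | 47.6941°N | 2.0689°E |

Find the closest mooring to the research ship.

Distances from 48.4859°N, 1.8797°E:
R1: 30.6583 km
R2: 18.2726 km
R3: 68.6745 km
R4: 81.0235 km
R5: 99.0856 km
R6: 89.2815 km
R7: 41.6090 km
R8: 90.3051 km
R9: 89.2461 km
Minimum: R2 at 18.2726 km.

R2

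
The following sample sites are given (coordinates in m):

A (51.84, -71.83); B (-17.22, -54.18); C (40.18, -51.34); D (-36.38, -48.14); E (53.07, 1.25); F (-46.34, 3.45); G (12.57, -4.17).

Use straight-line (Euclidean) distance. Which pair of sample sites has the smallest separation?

B and D

Pairwise distances:
A–B: 71.28 m
A–C: 23.58 m
A–D: 91.35 m
A–E: 73.09 m
A–F: 123.72 m
A–G: 78.23 m
B–C: 57.47 m
B–D: 20.09 m
B–E: 89.52 m
B–F: 64.57 m
B–G: 58.21 m
C–D: 76.63 m
C–E: 54.15 m
C–F: 102.41 m
C–G: 54.66 m
D–E: 102.18 m
D–F: 52.54 m
D–G: 65.80 m
E–F: 99.43 m
E–G: 40.86 m
F–G: 59.40 m
Closest pair: B–D at 20.09 m.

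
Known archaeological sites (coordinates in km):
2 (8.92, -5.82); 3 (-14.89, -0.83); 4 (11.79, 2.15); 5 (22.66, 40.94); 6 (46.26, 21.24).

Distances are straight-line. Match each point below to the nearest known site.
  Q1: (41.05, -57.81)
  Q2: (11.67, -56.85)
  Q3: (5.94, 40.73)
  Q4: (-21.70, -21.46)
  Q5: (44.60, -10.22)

Q1 at (41.05, -57.81):
  2: √((-32.13)² + (51.99)²) = √(1032.3369 + 2702.9601) = 61.12 km
  3: √((-55.94)² + (56.98)²) = √(3129.2836 + 3246.7204) = 79.85 km
  4: √((-29.26)² + (59.96)²) = √(856.1476 + 3595.2016) = 66.72 km
  5: √((-18.39)² + (98.75)²) = √(338.1921 + 9751.5625) = 100.45 km
  6: √((5.21)² + (79.05)²) = √(27.1441 + 6248.9025) = 79.22 km
  → nearest: 2 (61.12 km)
Q2 at (11.67, -56.85):
  2: √((-2.75)² + (51.03)²) = √(7.5625 + 2604.0609) = 51.10 km
  3: √((-26.56)² + (56.02)²) = √(705.4336 + 3138.2404) = 62.00 km
  4: √((0.12)² + (59.00)²) = √(0.0144 + 3481.0000) = 59.00 km
  5: √((10.99)² + (97.79)²) = √(120.7801 + 9562.8841) = 98.41 km
  6: √((34.59)² + (78.09)²) = √(1196.4681 + 6098.0481) = 85.41 km
  → nearest: 2 (51.10 km)
Q3 at (5.94, 40.73):
  2: √((2.98)² + (-46.55)²) = √(8.8804 + 2166.9025) = 46.65 km
  3: √((-20.83)² + (-41.56)²) = √(433.8889 + 1727.2336) = 46.49 km
  4: √((5.85)² + (-38.58)²) = √(34.2225 + 1488.4164) = 39.02 km
  5: √((16.72)² + (0.21)²) = √(279.5584 + 0.0441) = 16.72 km
  6: √((40.32)² + (-19.49)²) = √(1625.7024 + 379.8601) = 44.78 km
  → nearest: 5 (16.72 km)
Q4 at (-21.70, -21.46):
  2: √((30.62)² + (15.64)²) = √(937.5844 + 244.6096) = 34.38 km
  3: √((6.81)² + (20.63)²) = √(46.3761 + 425.5969) = 21.72 km
  4: √((33.49)² + (23.61)²) = √(1121.5801 + 557.4321) = 40.98 km
  5: √((44.36)² + (62.40)²) = √(1967.8096 + 3893.7600) = 76.56 km
  6: √((67.96)² + (42.70)²) = √(4618.5616 + 1823.2900) = 80.26 km
  → nearest: 3 (21.72 km)
Q5 at (44.60, -10.22):
  2: √((-35.68)² + (4.40)²) = √(1273.0624 + 19.3600) = 35.95 km
  3: √((-59.49)² + (9.39)²) = √(3539.0601 + 88.1721) = 60.23 km
  4: √((-32.81)² + (12.37)²) = √(1076.4961 + 153.0169) = 35.06 km
  5: √((-21.94)² + (51.16)²) = √(481.3636 + 2617.3456) = 55.67 km
  6: √((1.66)² + (31.46)²) = √(2.7556 + 989.7316) = 31.50 km
  → nearest: 6 (31.50 km)

Q1→2; Q2→2; Q3→5; Q4→3; Q5→6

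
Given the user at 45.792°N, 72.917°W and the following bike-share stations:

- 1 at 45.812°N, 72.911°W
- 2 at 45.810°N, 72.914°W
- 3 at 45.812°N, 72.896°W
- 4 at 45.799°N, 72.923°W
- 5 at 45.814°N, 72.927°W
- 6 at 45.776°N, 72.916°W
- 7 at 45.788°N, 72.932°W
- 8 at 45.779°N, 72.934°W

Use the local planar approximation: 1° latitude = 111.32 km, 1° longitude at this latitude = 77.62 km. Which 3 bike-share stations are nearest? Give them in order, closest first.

Distances from 45.792°N, 72.917°W:
1: 2.275 km
2: 2.017 km
3: 2.759 km
4: 0.908 km
5: 2.569 km
6: 1.783 km
7: 1.247 km
8: 1.958 km
Sorted: 4 (0.908 km) < 7 (1.247 km) < 6 (1.783 km) < 8 (1.958 km) < 2 (2.017 km) < …

4, 7, 6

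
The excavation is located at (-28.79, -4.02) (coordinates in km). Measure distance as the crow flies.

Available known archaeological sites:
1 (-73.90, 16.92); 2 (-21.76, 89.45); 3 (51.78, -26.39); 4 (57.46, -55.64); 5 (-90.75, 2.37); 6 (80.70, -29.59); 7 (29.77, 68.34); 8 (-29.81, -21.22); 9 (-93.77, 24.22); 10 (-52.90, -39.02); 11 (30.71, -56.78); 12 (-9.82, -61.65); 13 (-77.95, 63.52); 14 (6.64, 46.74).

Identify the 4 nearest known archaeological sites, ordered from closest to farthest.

Distances from (-28.79, -4.02):
1: 49.73 km
2: 93.73 km
3: 83.62 km
4: 100.52 km
5: 62.29 km
6: 112.44 km
7: 93.09 km
8: 17.23 km
9: 70.85 km
10: 42.50 km
11: 79.52 km
12: 60.67 km
13: 83.54 km
14: 61.90 km
Sorted: 8 (17.23 km) < 10 (42.50 km) < 1 (49.73 km) < 12 (60.67 km) < 14 (61.90 km) < 5 (62.29 km) < …

8, 10, 1, 12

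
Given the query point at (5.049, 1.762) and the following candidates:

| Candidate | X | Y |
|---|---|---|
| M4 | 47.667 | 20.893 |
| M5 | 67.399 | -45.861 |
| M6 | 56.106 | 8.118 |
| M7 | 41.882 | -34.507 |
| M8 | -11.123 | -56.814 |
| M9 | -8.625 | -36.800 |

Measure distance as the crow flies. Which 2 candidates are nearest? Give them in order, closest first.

M9, M4

Distances from (5.049, 1.762):
M4: 46.715
M5: 78.457
M6: 51.451
M7: 51.692
M8: 60.767
M9: 40.915
Sorted: M9 (40.915) < M4 (46.715) < M6 (51.451) < M7 (51.692) < …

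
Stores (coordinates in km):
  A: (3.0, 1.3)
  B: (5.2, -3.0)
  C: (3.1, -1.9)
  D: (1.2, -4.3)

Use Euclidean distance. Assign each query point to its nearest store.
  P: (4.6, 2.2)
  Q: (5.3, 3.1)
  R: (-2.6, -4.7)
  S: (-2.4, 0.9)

P→A; Q→A; R→D; S→A

P at (4.6, 2.2):
  A: √((-1.6)² + (-0.9)²) = √(2.5600 + 0.8100) = 1.84 km
  B: √((0.6)² + (-5.2)²) = √(0.3600 + 27.0400) = 5.23 km
  C: √((-1.5)² + (-4.1)²) = √(2.2500 + 16.8100) = 4.37 km
  D: √((-3.4)² + (-6.5)²) = √(11.5600 + 42.2500) = 7.34 km
  → nearest: A (1.84 km)
Q at (5.3, 3.1):
  A: √((-2.3)² + (-1.8)²) = √(5.2900 + 3.2400) = 2.92 km
  B: √((-0.1)² + (-6.1)²) = √(0.0100 + 37.2100) = 6.10 km
  C: √((-2.2)² + (-5.0)²) = √(4.8400 + 25.0000) = 5.46 km
  D: √((-4.1)² + (-7.4)²) = √(16.8100 + 54.7600) = 8.46 km
  → nearest: A (2.92 km)
R at (-2.6, -4.7):
  A: √((5.6)² + (6.0)²) = √(31.3600 + 36.0000) = 8.21 km
  B: √((7.8)² + (1.7)²) = √(60.8400 + 2.8900) = 7.98 km
  C: √((5.7)² + (2.8)²) = √(32.4900 + 7.8400) = 6.35 km
  D: √((3.8)² + (0.4)²) = √(14.4400 + 0.1600) = 3.82 km
  → nearest: D (3.82 km)
S at (-2.4, 0.9):
  A: √((5.4)² + (0.4)²) = √(29.1600 + 0.1600) = 5.41 km
  B: √((7.6)² + (-3.9)²) = √(57.7600 + 15.2100) = 8.54 km
  C: √((5.5)² + (-2.8)²) = √(30.2500 + 7.8400) = 6.17 km
  D: √((3.6)² + (-5.2)²) = √(12.9600 + 27.0400) = 6.32 km
  → nearest: A (5.41 km)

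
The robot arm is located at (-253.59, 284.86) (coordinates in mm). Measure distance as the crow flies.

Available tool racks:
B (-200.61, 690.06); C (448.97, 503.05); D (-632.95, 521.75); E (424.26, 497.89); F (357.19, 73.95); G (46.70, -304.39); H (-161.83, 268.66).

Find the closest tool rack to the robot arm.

Distances from (-253.59, 284.86):
B: √((52.98)² + (405.20)²) = √(2806.8804 + 164187.0400) = 408.65 mm
C: √((702.56)² + (218.19)²) = √(493590.5536 + 47606.8761) = 735.66 mm
D: √((-379.36)² + (236.89)²) = √(143914.0096 + 56116.8721) = 447.25 mm
E: √((677.85)² + (213.03)²) = √(459480.6225 + 45381.7809) = 710.54 mm
F: √((610.78)² + (-210.91)²) = √(373052.2084 + 44483.0281) = 646.17 mm
G: √((300.29)² + (-589.25)²) = √(90174.0841 + 347215.5625) = 661.35 mm
H: √((91.76)² + (-16.20)²) = √(8419.8976 + 262.4400) = 93.18 mm
Minimum: H at 93.18 mm.

H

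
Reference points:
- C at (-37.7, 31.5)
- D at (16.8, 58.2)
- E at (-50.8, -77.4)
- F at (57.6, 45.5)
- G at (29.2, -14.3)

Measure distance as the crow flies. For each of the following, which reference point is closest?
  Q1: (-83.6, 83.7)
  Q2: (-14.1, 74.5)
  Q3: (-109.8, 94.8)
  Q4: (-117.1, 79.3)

Q1 at (-83.6, 83.7):
  C: 69.5
  D: 103.6
  E: 164.4
  F: 146.3
  G: 149.4
  → nearest: C (69.5)
Q2 at (-14.1, 74.5):
  C: 49.1
  D: 34.9
  E: 156.3
  F: 77.3
  G: 98.8
  → nearest: D (34.9)
Q3 at (-109.8, 94.8):
  C: 95.9
  D: 131.8
  E: 182.0
  F: 174.5
  G: 176.7
  → nearest: C (95.9)
Q4 at (-117.1, 79.3):
  C: 92.7
  D: 135.6
  E: 170.1
  F: 177.9
  G: 173.7
  → nearest: C (92.7)

Q1→C; Q2→D; Q3→C; Q4→C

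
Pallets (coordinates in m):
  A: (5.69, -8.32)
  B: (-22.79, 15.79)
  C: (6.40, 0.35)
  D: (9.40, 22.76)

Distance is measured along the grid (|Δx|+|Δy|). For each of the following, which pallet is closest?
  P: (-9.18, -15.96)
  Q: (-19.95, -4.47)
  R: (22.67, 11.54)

P at (-9.18, -15.96):
  A: 22.51 m
  B: 45.36 m
  C: 31.89 m
  D: 57.30 m
  → nearest: A (22.51 m)
Q at (-19.95, -4.47):
  A: 29.49 m
  B: 23.10 m
  C: 31.17 m
  D: 56.58 m
  → nearest: B (23.10 m)
R at (22.67, 11.54):
  A: 36.84 m
  B: 49.71 m
  C: 27.46 m
  D: 24.49 m
  → nearest: D (24.49 m)

P→A; Q→B; R→D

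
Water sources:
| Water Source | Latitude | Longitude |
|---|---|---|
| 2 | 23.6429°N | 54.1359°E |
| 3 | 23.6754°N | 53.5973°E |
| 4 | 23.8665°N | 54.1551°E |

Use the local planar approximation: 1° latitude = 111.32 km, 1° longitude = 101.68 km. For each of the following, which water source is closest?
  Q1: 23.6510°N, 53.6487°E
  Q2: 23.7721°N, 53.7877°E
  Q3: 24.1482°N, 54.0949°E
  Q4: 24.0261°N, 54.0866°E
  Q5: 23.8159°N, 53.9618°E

Q1→3; Q2→3; Q3→4; Q4→4; Q5→4

Q1 at 23.6510°N, 53.6487°E:
  2: 49.5467 km
  3: 5.8900 km
  4: 56.8049 km
  → nearest: 3 (5.8900 km)
Q2 at 23.7721°N, 53.7877°E:
  2: 38.2148 km
  3: 22.1513 km
  4: 38.8071 km
  → nearest: 3 (22.1513 km)
Q3 at 24.1482°N, 54.0949°E:
  2: 56.4043 km
  3: 73.0075 km
  4: 31.9507 km
  → nearest: 4 (31.9507 km)
Q4 at 24.0261°N, 54.0866°E:
  2: 42.9513 km
  3: 63.2406 km
  4: 19.0832 km
  → nearest: 4 (19.0832 km)
Q5 at 23.8159°N, 53.9618°E:
  2: 26.1584 km
  3: 40.2274 km
  4: 20.4460 km
  → nearest: 4 (20.4460 km)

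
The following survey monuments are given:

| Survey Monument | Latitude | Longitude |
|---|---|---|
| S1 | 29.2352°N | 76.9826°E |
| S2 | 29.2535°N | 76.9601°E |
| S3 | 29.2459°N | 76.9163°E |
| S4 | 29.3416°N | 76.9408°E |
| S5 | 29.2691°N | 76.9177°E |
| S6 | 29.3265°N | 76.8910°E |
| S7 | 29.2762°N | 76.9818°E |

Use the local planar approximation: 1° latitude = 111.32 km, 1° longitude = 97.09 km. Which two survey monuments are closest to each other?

Pairwise distances:
S1–S2: 2.9870 km
S1–S3: 6.5463 km
S1–S4: 12.5204 km
S1–S5: 7.3448 km
S1–S6: 13.5052 km
S1–S7: 4.5648 km
S2–S3: 4.3359 km
S2–S4: 9.9847 km
S2–S5: 4.4679 km
S2–S6: 10.5379 km
S2–S7: 3.2900 km
S3–S4: 10.9157 km
S3–S5: 2.5862 km
S3–S6: 9.3026 km
S3–S7: 7.1985 km
S4–S5: 8.3765 km
S4–S6: 5.1189 km
S4–S7: 8.2975 km
S5–S6: 6.8956 km
S5–S7: 6.2735 km
S6–S7: 10.4437 km
Closest pair: S3–S5 at 2.5862 km.

S3 and S5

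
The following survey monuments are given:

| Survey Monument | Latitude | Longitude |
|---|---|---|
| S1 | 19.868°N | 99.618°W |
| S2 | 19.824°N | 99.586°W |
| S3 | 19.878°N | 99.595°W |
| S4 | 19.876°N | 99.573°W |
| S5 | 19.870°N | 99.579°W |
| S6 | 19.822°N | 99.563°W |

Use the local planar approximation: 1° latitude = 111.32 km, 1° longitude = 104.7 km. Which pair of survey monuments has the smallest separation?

Pairwise distances:
S1–S2: 5.934 km
S1–S3: 2.653 km
S1–S4: 4.795 km
S1–S5: 4.089 km
S1–S6: 7.706 km
S2–S3: 6.085 km
S2–S4: 5.947 km
S2–S5: 5.173 km
S2–S6: 2.418 km
S3–S4: 2.314 km
S3–S5: 1.897 km
S3–S6: 7.077 km
S4–S5: 0.917 km
S4–S6: 6.102 km
S5–S6: 5.600 km
Closest pair: S4–S5 at 0.917 km.

S4 and S5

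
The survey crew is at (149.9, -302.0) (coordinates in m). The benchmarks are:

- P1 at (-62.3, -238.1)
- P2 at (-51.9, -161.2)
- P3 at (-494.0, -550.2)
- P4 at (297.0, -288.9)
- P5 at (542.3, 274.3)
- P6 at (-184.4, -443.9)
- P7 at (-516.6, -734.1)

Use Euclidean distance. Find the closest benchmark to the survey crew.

Distances from (149.9, -302.0):
P1: 221.6 m
P2: 246.1 m
P3: 690.1 m
P4: 147.7 m
P5: 697.2 m
P6: 363.2 m
P7: 794.3 m
Minimum: P4 at 147.7 m.

P4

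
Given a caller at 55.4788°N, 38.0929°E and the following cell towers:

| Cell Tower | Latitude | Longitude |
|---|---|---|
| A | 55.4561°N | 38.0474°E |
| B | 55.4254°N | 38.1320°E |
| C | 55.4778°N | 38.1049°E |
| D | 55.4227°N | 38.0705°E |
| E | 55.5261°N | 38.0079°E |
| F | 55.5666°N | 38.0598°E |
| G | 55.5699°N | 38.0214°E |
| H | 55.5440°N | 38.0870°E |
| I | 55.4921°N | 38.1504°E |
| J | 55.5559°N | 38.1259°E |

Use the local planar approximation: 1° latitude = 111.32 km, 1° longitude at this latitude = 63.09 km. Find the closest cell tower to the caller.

C

Distances from 55.4788°N, 38.0929°E:
A: √((-0.0227·111.32)² + (-0.0455·63.09)²) = √(6.385547 + 8.240316) = 3.8244 km
B: √((-0.0534·111.32)² + (0.0391·63.09)²) = √(35.336938 + 6.085196) = 6.4360 km
C: √((-0.0010·111.32)² + (0.0120·63.09)²) = √(0.012392 + 0.573170) = 0.7652 km
D: √((-0.0561·111.32)² + (-0.0224·63.09)²) = √(39.000674 + 1.997179) = 6.4030 km
E: √((0.0473·111.32)² + (-0.0850·63.09)²) = √(27.724816 + 28.758015) = 7.5155 km
F: √((0.0878·111.32)² + (-0.0331·63.09)²) = √(95.529043 + 4.360909) = 9.9945 km
G: √((0.0911·111.32)² + (-0.0715·63.09)²) = √(102.844992 + 20.348535) = 11.0993 km
H: √((0.0652·111.32)² + (-0.0059·63.09)²) = √(52.679493 + 0.138556) = 7.2676 km
I: √((0.0133·111.32)² + (0.0575·63.09)²) = √(2.192046 + 13.160026) = 3.9182 km
J: √((0.0771·111.32)² + (0.0330·63.09)²) = √(73.663975 + 4.334599) = 8.8317 km
Minimum: C at 0.7652 km.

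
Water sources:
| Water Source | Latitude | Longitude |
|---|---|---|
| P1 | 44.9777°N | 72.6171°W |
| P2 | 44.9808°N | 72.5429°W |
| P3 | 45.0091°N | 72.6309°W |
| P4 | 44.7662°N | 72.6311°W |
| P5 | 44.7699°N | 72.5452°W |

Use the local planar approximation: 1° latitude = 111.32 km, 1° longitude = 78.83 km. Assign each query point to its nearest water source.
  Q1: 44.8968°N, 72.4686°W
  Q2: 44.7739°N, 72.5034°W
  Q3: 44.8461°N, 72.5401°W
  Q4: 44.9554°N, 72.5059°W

Q1 at 44.8968°N, 72.4686°W:
  P1: 14.7696 km
  P2: 11.0338 km
  P3: 17.8877 km
  P4: 19.3767 km
  P5: 15.3630 km
  → nearest: P2 (11.0338 km)
Q2 at 44.7739°N, 72.5034°W:
  P1: 24.3934 km
  P2: 23.2416 km
  P3: 28.0453 km
  P4: 10.1030 km
  P5: 3.3250 km
  → nearest: P5 (3.3250 km)
Q3 at 44.8461°N, 72.5401°W:
  P1: 15.8574 km
  P2: 14.9964 km
  P3: 19.5059 km
  P4: 11.4268 km
  P5: 8.4921 km
  → nearest: P5 (8.4921 km)
Q4 at 44.9554°N, 72.5059°W:
  P1: 9.1106 km
  P2: 4.0623 km
  P3: 11.5253 km
  P4: 23.2595 km
  P5: 20.8810 km
  → nearest: P2 (4.0623 km)

Q1→P2; Q2→P5; Q3→P5; Q4→P2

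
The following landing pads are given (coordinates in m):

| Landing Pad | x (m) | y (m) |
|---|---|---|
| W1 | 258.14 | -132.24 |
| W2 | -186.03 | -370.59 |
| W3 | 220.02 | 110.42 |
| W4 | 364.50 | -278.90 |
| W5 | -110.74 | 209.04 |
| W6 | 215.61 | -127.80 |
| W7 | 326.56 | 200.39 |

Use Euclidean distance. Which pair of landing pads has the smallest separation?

Pairwise distances:
W1–W2: 504.08 m
W1–W3: 245.64 m
W1–W4: 181.17 m
W1–W5: 502.54 m
W1–W6: 42.76 m
W1–W7: 339.59 m
W2–W3: 629.48 m
W2–W4: 558.11 m
W2–W5: 584.50 m
W2–W6: 469.32 m
W2–W7: 767.31 m
W3–W4: 415.26 m
W3–W5: 345.15 m
W3–W6: 238.26 m
W3–W7: 139.45 m
W4–W5: 681.13 m
W4–W6: 212.13 m
W4–W7: 480.79 m
W5–W6: 469.00 m
W5–W7: 437.39 m
W6–W7: 346.44 m
Closest pair: W1–W6 at 42.76 m.

W1 and W6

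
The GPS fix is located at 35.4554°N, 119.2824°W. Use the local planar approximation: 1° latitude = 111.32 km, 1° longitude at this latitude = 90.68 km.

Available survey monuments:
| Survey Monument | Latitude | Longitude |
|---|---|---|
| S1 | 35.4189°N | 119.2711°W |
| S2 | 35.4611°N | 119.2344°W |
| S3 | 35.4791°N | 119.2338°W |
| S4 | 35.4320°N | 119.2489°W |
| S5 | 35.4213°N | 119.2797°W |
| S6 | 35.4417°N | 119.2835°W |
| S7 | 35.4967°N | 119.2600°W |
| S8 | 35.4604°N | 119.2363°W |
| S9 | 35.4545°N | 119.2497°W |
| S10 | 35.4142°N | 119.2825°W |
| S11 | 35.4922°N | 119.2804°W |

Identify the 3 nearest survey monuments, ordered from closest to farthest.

Distances from 35.4554°N, 119.2824°W:
S1: √((-0.0365·111.32)² + (0.0113·90.68)²) = √(16.509432 + 1.049977) = 4.1904 km
S2: √((0.0057·111.32)² + (0.0480·90.68)²) = √(0.402621 + 18.945475) = 4.3986 km
S3: √((0.0237·111.32)² + (0.0486·90.68)²) = √(6.960542 + 19.422072) = 5.1364 km
S4: √((-0.0234·111.32)² + (0.0335·90.68)²) = √(6.785441 + 9.228107) = 4.0017 km
S5: √((-0.0341·111.32)² + (0.0027·90.68)²) = √(14.409707 + 0.059945) = 3.8039 km
S6: √((-0.0137·111.32)² + (-0.0011·90.68)²) = √(2.325881 + 0.009950) = 1.5283 km
S7: √((0.0413·111.32)² + (0.0224·90.68)²) = √(21.137153 + 4.125903) = 5.0262 km
S8: √((0.0050·111.32)² + (0.0461·90.68)²) = √(0.309804 + 17.475309) = 4.2172 km
S9: √((-0.0009·111.32)² + (0.0327·90.68)²) = √(0.010038 + 8.792625) = 2.9669 km
S10: √((-0.0412·111.32)² + (-0.0001·90.68)²) = √(21.034918 + 0.000082) = 4.5864 km
S11: √((0.0368·111.32)² + (0.0020·90.68)²) = √(16.781935 + 0.032891) = 4.1006 km
Sorted: S6 (1.5283 km) < S9 (2.9669 km) < S5 (3.8039 km) < S4 (4.0017 km) < S11 (4.1006 km) < …

S6, S9, S5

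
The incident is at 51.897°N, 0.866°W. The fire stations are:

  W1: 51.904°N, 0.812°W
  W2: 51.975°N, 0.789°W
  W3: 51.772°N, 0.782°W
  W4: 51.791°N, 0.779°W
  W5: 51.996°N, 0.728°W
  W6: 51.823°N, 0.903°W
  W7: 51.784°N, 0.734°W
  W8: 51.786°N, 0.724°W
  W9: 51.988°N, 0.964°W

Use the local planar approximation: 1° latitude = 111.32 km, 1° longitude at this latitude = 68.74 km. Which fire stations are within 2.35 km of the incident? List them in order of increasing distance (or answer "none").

Distances from 51.897°N, 0.866°W:
W1: √((0.007·111.32)² + (0.054·68.74)²) = √(0.60721 + 13.77865) = 3.793 km
W2: √((0.078·111.32)² + (0.077·68.74)²) = √(75.39379 + 28.01564) = 10.169 km
W3: √((-0.125·111.32)² + (0.084·68.74)²) = √(193.62722 + 33.34092) = 15.065 km
W4: √((-0.106·111.32)² + (0.087·68.74)²) = √(139.23811 + 35.76494) = 13.229 km
W5: √((0.099·111.32)² + (0.138·68.74)²) = √(121.45539 + 89.98647) = 14.541 km
W6: √((-0.074·111.32)² + (-0.037·68.74)²) = √(67.85937 + 6.46878) = 8.621 km
W7: √((-0.113·111.32)² + (0.132·68.74)²) = √(158.23527 + 82.33167) = 15.510 km
W8: √((-0.111·111.32)² + (0.142·68.74)²) = √(152.68359 + 95.27868) = 15.747 km
W9: √((0.091·111.32)² + (-0.098·68.74)²) = √(102.61933 + 45.38070) = 12.166 km
Threshold 2.35 km: none within range.

none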